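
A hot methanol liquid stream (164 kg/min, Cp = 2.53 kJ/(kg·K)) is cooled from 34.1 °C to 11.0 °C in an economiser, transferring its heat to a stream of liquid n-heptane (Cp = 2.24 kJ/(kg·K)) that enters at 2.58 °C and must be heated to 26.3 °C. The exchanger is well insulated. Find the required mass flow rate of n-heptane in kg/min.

ṁ_c = 180 kg/min

Heat released by hot stream: Q = 164 × 2.53 × (34.1 − 11.0) = 9584.7 kJ/min
Energy balance on cold side (adiabatic exchanger): Q = ṁ_c·Cp_c·(T_c,out − T_c,in)
ṁ_c = 9584.7 / [2.24 × (26.3 − 2.58)] = 180.39 kg/min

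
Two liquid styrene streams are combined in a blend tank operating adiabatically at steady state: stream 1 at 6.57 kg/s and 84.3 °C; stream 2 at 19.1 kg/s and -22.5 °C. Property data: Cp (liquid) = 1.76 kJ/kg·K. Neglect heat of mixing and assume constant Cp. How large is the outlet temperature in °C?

T_out = 4.83 °C

No heat crosses the boundary, so H_out = H_in.
T_out = Σ ṁᵢCp,ᵢTᵢ / Σ ṁᵢCp,ᵢ
      = 218.42 / 45.179 = 4.8345 °C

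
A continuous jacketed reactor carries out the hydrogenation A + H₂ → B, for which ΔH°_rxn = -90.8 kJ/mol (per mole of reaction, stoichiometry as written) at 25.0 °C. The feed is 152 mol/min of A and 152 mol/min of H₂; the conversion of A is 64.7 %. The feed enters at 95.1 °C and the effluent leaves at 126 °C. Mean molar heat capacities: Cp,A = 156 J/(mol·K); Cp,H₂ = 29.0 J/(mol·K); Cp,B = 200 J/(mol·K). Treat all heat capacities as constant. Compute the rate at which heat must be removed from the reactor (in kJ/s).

Extent of reaction ξ = 0.647 × 152 = 98.344 mol/min
Reaction term: ξ·ΔH°_rxn = 98.344 × -90.8 = -8929.6 kJ/min
Sensible, feed 95.1→25 °C: -1971.2 kJ/min
Outlet flows (mol/min): A 53.656, H₂ 53.656, B 98.344
Sensible, products 25→126 °C: 2989.1 kJ/min
Q = ΔH = -7911.7 kJ/min = -131.86 kW
Heat removed = 131.86 kJ/s

Q_out = 132 kJ/s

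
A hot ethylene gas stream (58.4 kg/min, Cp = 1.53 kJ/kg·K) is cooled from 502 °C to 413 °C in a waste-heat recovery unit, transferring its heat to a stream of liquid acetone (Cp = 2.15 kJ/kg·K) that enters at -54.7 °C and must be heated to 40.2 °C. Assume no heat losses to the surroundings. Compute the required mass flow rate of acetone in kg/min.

Heat released by hot stream: Q = 58.4 × 1.53 × (502 − 413) = 7952.3 kJ/min
Energy balance on cold side (adiabatic exchanger): Q = ṁ_c·Cp_c·(T_c,out − T_c,in)
ṁ_c = 7952.3 / [2.15 × (40.2 − -54.7)] = 38.975 kg/min

ṁ_c = 39.0 kg/min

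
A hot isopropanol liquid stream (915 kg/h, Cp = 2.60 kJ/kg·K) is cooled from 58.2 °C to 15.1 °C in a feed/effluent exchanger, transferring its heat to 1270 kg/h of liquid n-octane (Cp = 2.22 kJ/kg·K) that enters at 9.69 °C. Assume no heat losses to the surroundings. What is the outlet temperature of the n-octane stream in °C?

T_c,out = 46.1 °C

Heat released by hot stream: Q = 915 × 2.60 × (58.2 − 15.1) = 102530 kJ/h
Energy balance on cold side (adiabatic exchanger): Q = ṁ_c·Cp_c·(T_c,out − T_c,in)
T_c,out = 9.69 + 102530/(1270 × 2.22) = 46.058 °C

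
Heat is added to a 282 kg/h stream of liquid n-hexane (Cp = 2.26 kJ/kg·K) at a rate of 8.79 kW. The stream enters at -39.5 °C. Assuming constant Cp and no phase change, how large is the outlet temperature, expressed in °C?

Q = 8.79 kW = 31644 kJ/h
ΔT = Q/(ṁ·Cp) = 31644/(282×2.26) = 49.652 K
T_out = -39.5 + 49.652 = 10.152 °C

T_out = 10.2 °C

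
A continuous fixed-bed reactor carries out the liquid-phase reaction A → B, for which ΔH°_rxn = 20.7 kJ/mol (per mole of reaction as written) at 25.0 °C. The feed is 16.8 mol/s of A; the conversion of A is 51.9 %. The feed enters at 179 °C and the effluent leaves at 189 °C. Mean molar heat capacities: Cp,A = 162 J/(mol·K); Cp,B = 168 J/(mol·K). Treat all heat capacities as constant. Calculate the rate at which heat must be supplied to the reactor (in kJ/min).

Extent of reaction ξ = 0.519 × 16.8 = 8.7192 mol/s
Reaction term: ξ·ΔH°_rxn = 8.7192 × 20.7 = 180.49 kJ/s
Sensible, feed 179→25 °C: -419.13 kJ/s
Outlet flows (mol/s): A 8.0808, B 8.7192
Sensible, products 25→189 °C: 454.92 kJ/s
Q = ΔH = 216.28 kJ/s = 216.28 kW
Heat supplied = 12977 kJ/min

Q_in = 13000 kJ/min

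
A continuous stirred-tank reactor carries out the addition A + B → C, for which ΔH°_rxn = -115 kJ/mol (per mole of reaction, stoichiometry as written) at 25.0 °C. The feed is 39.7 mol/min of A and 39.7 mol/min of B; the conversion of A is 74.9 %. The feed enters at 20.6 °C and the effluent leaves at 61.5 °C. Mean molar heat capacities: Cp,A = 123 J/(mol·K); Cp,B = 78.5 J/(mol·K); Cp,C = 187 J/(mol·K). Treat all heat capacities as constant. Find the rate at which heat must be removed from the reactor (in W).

Extent of reaction ξ = 0.749 × 39.7 = 29.735 mol/min
Reaction term: ξ·ΔH°_rxn = 29.735 × -115 = -3419.6 kJ/min
Sensible, feed 20.6→25 °C: 35.198 kJ/min
Outlet flows (mol/min): A 9.9647, B 9.9647, C 29.735
Sensible, products 25→61.5 °C: 276.25 kJ/min
Q = ΔH = -3108.1 kJ/min = -51.802 kW
Heat removed = 51802 W

Q_out = 51800 W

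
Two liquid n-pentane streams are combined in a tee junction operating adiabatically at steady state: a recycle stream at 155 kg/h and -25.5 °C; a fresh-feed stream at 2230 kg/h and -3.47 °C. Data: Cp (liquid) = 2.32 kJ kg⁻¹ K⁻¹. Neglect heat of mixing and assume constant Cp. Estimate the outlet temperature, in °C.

T_out = -4.90 °C

No heat crosses the boundary, so H_out = H_in.
T_out = Σ ṁᵢCp,ᵢTᵢ / Σ ṁᵢCp,ᵢ
      = -27122 / 5533.2 = -4.9017 °C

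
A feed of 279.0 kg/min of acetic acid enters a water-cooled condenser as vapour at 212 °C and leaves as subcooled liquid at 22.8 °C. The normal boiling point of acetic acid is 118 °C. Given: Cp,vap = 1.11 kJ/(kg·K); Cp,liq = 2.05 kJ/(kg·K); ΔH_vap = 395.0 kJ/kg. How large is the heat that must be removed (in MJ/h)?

Q_c = 11600 MJ/h

vapour 212→118 °C: -104.34 kJ/kg
condensation at 118 °C: -395 kJ/kg
liquid 118→22.8 °C: -195.16 kJ/kg
Δh = -104.34 + -395 + -195.16 = -694.5 kJ/kg
Q = ṁ·Δh = 279.0 kg/min × -694.5 kJ/kg = -193770 kJ/min
|Q| = 3229.4 kW = 11626 MJ/h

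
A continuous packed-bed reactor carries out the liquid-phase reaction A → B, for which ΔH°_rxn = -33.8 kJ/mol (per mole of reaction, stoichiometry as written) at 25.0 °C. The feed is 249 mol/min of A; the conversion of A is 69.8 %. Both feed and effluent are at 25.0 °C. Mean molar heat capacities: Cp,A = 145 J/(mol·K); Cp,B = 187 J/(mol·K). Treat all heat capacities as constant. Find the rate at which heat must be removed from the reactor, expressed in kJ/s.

Q_out = 97.9 kJ/s

Extent of reaction ξ = 0.698 × 249 = 173.8 mol/min
Reaction term: ξ·ΔH°_rxn = 173.8 × -33.8 = -5874.5 kJ/min
Q = ΔH = -5874.5 kJ/min = -97.908 kW
Heat removed = 97.908 kJ/s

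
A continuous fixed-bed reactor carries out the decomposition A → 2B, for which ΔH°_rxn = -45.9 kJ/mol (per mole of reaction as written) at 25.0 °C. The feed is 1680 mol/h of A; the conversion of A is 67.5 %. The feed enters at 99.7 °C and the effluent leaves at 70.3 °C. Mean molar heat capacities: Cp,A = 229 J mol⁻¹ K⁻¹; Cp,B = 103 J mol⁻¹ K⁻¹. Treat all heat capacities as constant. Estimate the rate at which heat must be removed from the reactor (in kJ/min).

Q_out = 1080 kJ/min

Extent of reaction ξ = 0.675 × 1680 = 1134 mol/h
Reaction term: ξ·ΔH°_rxn = 1134 × -45.9 = -52051 kJ/h
Sensible, feed 99.7→25 °C: -28739 kJ/h
Outlet flows (mol/h): A 546, B 2268
Sensible, products 25→70.3 °C: 16246 kJ/h
Q = ΔH = -64543 kJ/h = -17.929 kW
Heat removed = 1075.7 kJ/min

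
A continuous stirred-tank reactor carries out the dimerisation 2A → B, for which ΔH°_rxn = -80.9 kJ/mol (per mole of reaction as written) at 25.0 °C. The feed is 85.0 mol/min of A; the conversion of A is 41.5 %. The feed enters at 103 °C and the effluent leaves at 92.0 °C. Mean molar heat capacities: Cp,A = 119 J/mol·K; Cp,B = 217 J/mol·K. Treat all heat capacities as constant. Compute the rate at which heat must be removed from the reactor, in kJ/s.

Extent of reaction ξ = 0.415 × 85.0 / 2 = 17.637 mol/min
Reaction term: ξ·ΔH°_rxn = 17.637 × -80.9 = -1426.9 kJ/min
Sensible, feed 103→25 °C: -788.97 kJ/min
Outlet flows (mol/min): A 49.725, B 17.637
Sensible, products 25→92.0 °C: 652.89 kJ/min
Q = ΔH = -1563 kJ/min = -26.049 kW
Heat removed = 26.049 kJ/s

Q_out = 26.0 kJ/s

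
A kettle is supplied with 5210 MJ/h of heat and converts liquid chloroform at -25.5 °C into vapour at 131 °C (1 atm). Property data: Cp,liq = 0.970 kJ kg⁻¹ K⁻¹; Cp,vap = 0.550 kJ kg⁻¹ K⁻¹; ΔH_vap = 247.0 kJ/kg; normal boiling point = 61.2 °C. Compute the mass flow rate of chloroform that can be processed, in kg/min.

ṁ = 235 kg/min

Δh = 0.970×(61.2−-25.5) + 247.0 + 0.550×(131−61.2) = 369.49 kJ/kg
Q = 5210 MJ/h = 1447.2 kJ/s = 86833 kJ/min
ṁ = Q/Δh = 86833 / 369.49 = 235.01 kg/min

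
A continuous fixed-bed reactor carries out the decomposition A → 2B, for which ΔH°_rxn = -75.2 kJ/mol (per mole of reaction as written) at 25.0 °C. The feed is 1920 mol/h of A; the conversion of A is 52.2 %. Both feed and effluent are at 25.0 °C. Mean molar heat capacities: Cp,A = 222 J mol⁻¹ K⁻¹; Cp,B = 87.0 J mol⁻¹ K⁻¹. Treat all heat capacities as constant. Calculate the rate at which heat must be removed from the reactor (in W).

Extent of reaction ξ = 0.522 × 1920 = 1002.2 mol/h
Reaction term: ξ·ΔH°_rxn = 1002.2 × -75.2 = -75368 kJ/h
Q = ΔH = -75368 kJ/h = -20.936 kW
Heat removed = 20936 W

Q_out = 20900 W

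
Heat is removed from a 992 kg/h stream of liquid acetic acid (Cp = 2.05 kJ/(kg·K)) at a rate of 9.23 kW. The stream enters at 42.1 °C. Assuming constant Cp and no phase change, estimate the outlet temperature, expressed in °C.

T_out = 25.8 °C

Q = 9.23 kW = 33228 kJ/h
ΔT = Q/(ṁ·Cp) = 33228/(992×2.05) = 16.339 K
T_out = 42.1 − 16.339 = 25.761 °C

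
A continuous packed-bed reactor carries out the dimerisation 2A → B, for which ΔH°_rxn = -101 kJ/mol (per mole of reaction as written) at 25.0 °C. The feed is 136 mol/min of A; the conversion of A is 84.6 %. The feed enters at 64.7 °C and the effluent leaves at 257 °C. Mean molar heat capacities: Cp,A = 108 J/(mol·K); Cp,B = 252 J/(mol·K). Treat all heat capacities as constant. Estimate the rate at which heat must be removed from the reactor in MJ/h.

Extent of reaction ξ = 0.846 × 136 / 2 = 57.528 mol/min
Reaction term: ξ·ΔH°_rxn = 57.528 × -101 = -5810.3 kJ/min
Sensible, feed 64.7→25 °C: -583.11 kJ/min
Outlet flows (mol/min): A 20.944, B 57.528
Sensible, products 25→257 °C: 3888.1 kJ/min
Q = ΔH = -2505.4 kJ/min = -41.756 kW
Heat removed = 150.32 MJ/h

Q_out = 150 MJ/h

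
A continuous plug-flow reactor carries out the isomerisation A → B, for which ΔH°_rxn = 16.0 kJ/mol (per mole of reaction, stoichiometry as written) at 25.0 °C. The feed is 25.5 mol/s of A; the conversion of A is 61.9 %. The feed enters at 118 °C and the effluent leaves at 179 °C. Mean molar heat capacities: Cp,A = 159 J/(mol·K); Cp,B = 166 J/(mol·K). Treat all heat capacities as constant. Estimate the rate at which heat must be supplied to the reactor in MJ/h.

Q_in = 1860 MJ/h

Extent of reaction ξ = 0.619 × 25.5 = 15.784 mol/s
Reaction term: ξ·ΔH°_rxn = 15.784 × 16.0 = 252.55 kJ/s
Sensible, feed 118→25 °C: -377.07 kJ/s
Outlet flows (mol/s): A 9.7155, B 15.784
Sensible, products 25→179 °C: 641.41 kJ/s
Q = ΔH = 516.89 kJ/s = 516.89 kW
Heat supplied = 1860.8 MJ/h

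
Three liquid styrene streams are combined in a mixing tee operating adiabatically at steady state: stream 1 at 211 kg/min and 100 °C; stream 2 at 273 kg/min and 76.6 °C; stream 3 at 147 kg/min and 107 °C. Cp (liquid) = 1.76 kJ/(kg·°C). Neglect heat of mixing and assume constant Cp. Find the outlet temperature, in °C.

Energy balance with Q = 0: Σ ṁᵢCp,ᵢ(T_out − Tᵢ) = 0
Σ ṁᵢCp,ᵢTᵢ = 211×1.76×100 + 273×1.76×76.6 + 147×1.76×107 = 101620
Σ ṁᵢCp,ᵢ = 211×1.76 + 273×1.76 + 147×1.76 = 1110.6
T_out = 101620 / 1110.6 = 91.507 °C

T_out = 91.5 °C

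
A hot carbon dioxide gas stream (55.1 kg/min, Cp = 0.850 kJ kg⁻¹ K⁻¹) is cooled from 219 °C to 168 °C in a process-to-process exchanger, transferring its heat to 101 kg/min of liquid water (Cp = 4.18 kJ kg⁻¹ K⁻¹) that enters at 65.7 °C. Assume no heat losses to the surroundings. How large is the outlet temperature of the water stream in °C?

T_c,out = 71.4 °C

Heat released by hot stream: Q = 55.1 × 0.850 × (219 − 168) = 2388.6 kJ/min
Energy balance on cold side (adiabatic exchanger): Q = ṁ_c·Cp_c·(T_c,out − T_c,in)
T_c,out = 65.7 + 2388.6/(101 × 4.18) = 71.358 °C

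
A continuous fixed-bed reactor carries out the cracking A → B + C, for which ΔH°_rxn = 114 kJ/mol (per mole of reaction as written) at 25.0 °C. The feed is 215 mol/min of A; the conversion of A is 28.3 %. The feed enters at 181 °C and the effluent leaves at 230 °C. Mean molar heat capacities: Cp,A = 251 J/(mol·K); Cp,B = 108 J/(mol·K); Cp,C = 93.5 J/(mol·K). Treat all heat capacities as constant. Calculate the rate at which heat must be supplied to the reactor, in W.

Q_in = 149000 W

Extent of reaction ξ = 0.283 × 215 = 60.845 mol/min
Reaction term: ξ·ΔH°_rxn = 60.845 × 114 = 6936.3 kJ/min
Sensible, feed 181→25 °C: -8418.5 kJ/min
Outlet flows (mol/min): A 154.16, B 60.845, C 60.845
Sensible, products 25→230 °C: 10445 kJ/min
Q = ΔH = 8963.2 kJ/min = 149.39 kW
Heat supplied = 149390 W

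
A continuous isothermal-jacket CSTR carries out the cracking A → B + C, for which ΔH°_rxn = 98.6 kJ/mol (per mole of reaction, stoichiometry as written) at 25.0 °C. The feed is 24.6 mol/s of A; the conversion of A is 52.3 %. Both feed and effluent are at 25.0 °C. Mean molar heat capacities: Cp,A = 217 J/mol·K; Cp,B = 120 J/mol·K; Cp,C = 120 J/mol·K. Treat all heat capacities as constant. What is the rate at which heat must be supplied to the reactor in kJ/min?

Q_in = 76100 kJ/min

Extent of reaction ξ = 0.523 × 24.6 = 12.866 mol/s
Reaction term: ξ·ΔH°_rxn = 12.866 × 98.6 = 1268.6 kJ/s
Q = ΔH = 1268.6 kJ/s = 1268.6 kW
Heat supplied = 76114 kJ/min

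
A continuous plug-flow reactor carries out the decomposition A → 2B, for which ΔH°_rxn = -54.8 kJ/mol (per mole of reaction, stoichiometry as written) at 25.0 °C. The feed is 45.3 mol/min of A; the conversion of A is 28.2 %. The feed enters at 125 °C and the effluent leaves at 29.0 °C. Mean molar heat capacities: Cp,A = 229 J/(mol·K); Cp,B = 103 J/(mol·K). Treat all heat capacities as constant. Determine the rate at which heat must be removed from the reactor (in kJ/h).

Extent of reaction ξ = 0.282 × 45.3 = 12.775 mol/min
Reaction term: ξ·ΔH°_rxn = 12.775 × -54.8 = -700.05 kJ/min
Sensible, feed 125→25 °C: -1037.4 kJ/min
Outlet flows (mol/min): A 32.525, B 25.549
Sensible, products 25→29.0 °C: 40.32 kJ/min
Q = ΔH = -1697.1 kJ/min = -28.285 kW
Heat removed = 101830 kJ/h

Q_out = 102000 kJ/h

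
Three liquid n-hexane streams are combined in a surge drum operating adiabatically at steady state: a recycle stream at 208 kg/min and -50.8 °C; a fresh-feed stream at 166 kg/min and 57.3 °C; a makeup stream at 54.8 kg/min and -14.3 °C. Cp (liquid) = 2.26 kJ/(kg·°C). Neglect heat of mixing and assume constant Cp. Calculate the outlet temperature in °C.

T_out = -4.29 °C

Adiabatic, steady state ⇒ Σ ṁᵢCp,ᵢ(T_out − Tᵢ) = 0
Σ ṁᵢCp,ᵢTᵢ = 208×2.26×-50.8 + 166×2.26×57.3 + 54.8×2.26×-14.3 = -4154.4
Σ ṁᵢCp,ᵢ = 208×2.26 + 166×2.26 + 54.8×2.26 = 969.09
T_out = -4154.4 / 969.09 = -4.2869 °C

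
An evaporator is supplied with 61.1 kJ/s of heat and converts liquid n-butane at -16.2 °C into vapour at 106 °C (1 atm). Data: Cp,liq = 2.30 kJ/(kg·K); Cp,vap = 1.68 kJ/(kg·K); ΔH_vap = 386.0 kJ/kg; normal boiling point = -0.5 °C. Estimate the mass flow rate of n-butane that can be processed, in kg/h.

ṁ = 366 kg/h

Δh = 2.30×(-0.5−-16.2) + 386.0 + 1.68×(106−-0.5) = 601.03 kJ/kg
Q = 61.1 kJ/s = 61.1 kJ/s = 219960 kJ/h
ṁ = Q/Δh = 219960 / 601.03 = 365.97 kg/h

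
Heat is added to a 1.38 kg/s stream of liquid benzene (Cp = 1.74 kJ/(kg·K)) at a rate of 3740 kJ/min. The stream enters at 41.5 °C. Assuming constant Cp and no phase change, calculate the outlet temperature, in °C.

T_out = 67.5 °C

Q = 3740 kJ/min = 62.333 kJ/s
ΔT = Q/(ṁ·Cp) = 62.333/(1.38×1.74) = 25.959 K
T_out = 41.5 + 25.959 = 67.459 °C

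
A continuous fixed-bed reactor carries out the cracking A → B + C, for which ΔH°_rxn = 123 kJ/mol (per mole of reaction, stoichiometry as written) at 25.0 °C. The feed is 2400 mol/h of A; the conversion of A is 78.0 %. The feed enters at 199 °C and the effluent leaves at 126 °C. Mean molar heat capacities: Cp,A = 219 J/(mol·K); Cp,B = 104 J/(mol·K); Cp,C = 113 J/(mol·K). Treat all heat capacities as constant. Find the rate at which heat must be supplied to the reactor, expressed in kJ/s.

Extent of reaction ξ = 0.780 × 2400 = 1872 mol/h
Reaction term: ξ·ΔH°_rxn = 1872 × 123 = 230260 kJ/h
Sensible, feed 199→25 °C: -91454 kJ/h
Outlet flows (mol/h): A 528, B 1872, C 1872
Sensible, products 25→126 °C: 52707 kJ/h
Q = ΔH = 191510 kJ/h = 53.197 kW
Heat supplied = 53.197 kJ/s

Q_in = 53.2 kJ/s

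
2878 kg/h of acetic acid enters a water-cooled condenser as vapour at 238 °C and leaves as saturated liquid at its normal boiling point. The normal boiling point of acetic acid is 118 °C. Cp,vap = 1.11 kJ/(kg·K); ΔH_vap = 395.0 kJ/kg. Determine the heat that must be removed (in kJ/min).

vapour 238→118 °C: -133.2 kJ/kg
condensation at 118 °C: -395 kJ/kg
Δh = -133.2 + -395 = -528.2 kJ/kg
Q = ṁ·Δh = 2878 kg/h × -528.2 kJ/kg = -1.5202e+06 kJ/h
|Q| = 422.27 kW = 25336 kJ/min

Q_c = 25300 kJ/min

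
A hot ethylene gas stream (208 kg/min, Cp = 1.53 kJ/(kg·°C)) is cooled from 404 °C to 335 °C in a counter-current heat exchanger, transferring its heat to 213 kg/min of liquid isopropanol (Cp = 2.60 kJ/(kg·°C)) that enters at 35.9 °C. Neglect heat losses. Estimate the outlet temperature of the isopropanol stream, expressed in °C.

T_c,out = 75.6 °C

Heat released by hot stream: Q = 208 × 1.53 × (404 − 335) = 21959 kJ/min
Energy balance on cold side (adiabatic exchanger): Q = ṁ_c·Cp_c·(T_c,out − T_c,in)
T_c,out = 35.9 + 21959/(213 × 2.60) = 75.551 °C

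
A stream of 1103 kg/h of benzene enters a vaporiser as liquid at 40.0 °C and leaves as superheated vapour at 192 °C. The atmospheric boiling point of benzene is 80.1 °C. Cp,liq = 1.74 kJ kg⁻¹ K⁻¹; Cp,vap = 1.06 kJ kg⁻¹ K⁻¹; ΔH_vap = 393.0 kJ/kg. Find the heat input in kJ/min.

liquid 40.0→80.1 °C: 69.774 kJ/kg
vaporisation at 80.1 °C: 393 kJ/kg
vapour 80.1→192 °C: 118.61 kJ/kg
Δh = 69.774 + 393 + 118.61 = 581.39 kJ/kg
Q = ṁ·Δh = 1103 kg/h × 581.39 kJ/kg = 641270 kJ/h
|Q| = 178.13 kW = 10688 kJ/min

Q = 10700 kJ/min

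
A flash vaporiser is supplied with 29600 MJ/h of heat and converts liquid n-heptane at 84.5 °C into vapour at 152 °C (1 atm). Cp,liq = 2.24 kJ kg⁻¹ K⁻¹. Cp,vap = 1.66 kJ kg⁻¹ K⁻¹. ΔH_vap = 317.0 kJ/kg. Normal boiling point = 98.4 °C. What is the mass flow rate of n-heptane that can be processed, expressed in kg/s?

ṁ = 18.8 kg/s

Δh = 2.24×(98.4−84.5) + 317.0 + 1.66×(152−98.4) = 437.11 kJ/kg
Q = 29600 MJ/h = 8222.2 kJ/s = 8222.2 kJ/s
ṁ = Q/Δh = 8222.2 / 437.11 = 18.81 kg/s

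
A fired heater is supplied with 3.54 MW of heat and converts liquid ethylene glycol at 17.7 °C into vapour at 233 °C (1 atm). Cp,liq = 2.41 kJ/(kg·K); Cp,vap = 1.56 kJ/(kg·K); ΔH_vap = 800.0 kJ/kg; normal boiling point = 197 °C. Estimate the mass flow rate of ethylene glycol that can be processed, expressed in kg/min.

Δh = 2.41×(197−17.7) + 800.0 + 1.56×(233−197) = 1288.3 kJ/kg
Q = 3.54 MW = 3540 kJ/s = 212400 kJ/min
ṁ = Q/Δh = 212400 / 1288.3 = 164.87 kg/min

ṁ = 165 kg/min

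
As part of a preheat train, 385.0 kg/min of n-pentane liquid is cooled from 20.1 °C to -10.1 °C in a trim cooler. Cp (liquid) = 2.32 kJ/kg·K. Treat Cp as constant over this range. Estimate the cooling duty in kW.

Q_c = 450 kW

Q = ṁ·Cp·ΔT = 385.0 × 2.32 × (-10.1 − 20.1) = -26975 kJ/min
Converting: 26975 / 60 s = 449.58 kW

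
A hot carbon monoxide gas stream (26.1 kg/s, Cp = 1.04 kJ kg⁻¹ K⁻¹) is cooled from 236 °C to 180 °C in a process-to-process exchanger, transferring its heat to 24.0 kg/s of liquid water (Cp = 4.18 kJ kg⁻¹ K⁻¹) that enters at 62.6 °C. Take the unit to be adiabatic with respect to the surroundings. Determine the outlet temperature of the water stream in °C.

Heat released by hot stream: Q = 26.1 × 1.04 × (236 − 180) = 1520.1 kJ/s
Energy balance on cold side (adiabatic exchanger): Q = ṁ_c·Cp_c·(T_c,out − T_c,in)
T_c,out = 62.6 + 1520.1/(24.0 × 4.18) = 77.752 °C

T_c,out = 77.8 °C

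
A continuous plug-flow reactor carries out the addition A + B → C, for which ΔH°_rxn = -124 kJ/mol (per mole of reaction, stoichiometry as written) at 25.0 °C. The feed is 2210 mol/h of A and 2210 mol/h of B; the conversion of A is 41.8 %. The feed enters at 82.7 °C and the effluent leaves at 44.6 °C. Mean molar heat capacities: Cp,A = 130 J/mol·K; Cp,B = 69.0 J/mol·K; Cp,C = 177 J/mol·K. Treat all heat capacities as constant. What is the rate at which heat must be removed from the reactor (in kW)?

Extent of reaction ξ = 0.418 × 2210 = 923.78 mol/h
Reaction term: ξ·ΔH°_rxn = 923.78 × -124 = -114550 kJ/h
Sensible, feed 82.7→25 °C: -25376 kJ/h
Outlet flows (mol/h): A 1286.2, B 1286.2, C 923.78
Sensible, products 25→44.6 °C: 8221.6 kJ/h
Q = ΔH = -131700 kJ/h = -36.584 kW
Heat removed = 36.584 kW

Q_out = 36.6 kW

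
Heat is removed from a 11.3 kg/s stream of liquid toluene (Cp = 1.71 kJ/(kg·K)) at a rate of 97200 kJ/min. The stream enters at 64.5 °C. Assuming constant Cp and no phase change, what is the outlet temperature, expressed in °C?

Q = 97200 kJ/min = 1620 kJ/s
ΔT = Q/(ṁ·Cp) = 1620/(11.3×1.71) = 83.838 K
T_out = 64.5 − 83.838 = -19.338 °C

T_out = -19.3 °C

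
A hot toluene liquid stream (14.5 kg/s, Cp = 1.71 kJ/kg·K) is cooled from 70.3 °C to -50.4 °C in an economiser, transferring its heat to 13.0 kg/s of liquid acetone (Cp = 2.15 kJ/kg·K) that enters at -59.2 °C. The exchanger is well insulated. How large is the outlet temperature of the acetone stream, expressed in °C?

T_c,out = 47.9 °C

Heat released by hot stream: Q = 14.5 × 1.71 × (70.3 − -50.4) = 2992.8 kJ/s
Energy balance on cold side (adiabatic exchanger): Q = ṁ_c·Cp_c·(T_c,out − T_c,in)
T_c,out = -59.2 + 2992.8/(13.0 × 2.15) = 47.875 °C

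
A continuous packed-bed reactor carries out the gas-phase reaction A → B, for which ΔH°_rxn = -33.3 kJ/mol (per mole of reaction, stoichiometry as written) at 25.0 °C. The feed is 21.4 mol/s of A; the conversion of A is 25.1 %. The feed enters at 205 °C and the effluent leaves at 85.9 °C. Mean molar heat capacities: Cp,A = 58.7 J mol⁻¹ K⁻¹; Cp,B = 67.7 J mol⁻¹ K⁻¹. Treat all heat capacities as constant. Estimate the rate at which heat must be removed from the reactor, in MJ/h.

Extent of reaction ξ = 0.251 × 21.4 = 5.3714 mol/s
Reaction term: ξ·ΔH°_rxn = 5.3714 × -33.3 = -178.87 kJ/s
Sensible, feed 205→25 °C: -226.11 kJ/s
Outlet flows (mol/s): A 16.029, B 5.3714
Sensible, products 25→85.9 °C: 79.445 kJ/s
Q = ΔH = -325.53 kJ/s = -325.53 kW
Heat removed = 1171.9 MJ/h

Q_out = 1170 MJ/h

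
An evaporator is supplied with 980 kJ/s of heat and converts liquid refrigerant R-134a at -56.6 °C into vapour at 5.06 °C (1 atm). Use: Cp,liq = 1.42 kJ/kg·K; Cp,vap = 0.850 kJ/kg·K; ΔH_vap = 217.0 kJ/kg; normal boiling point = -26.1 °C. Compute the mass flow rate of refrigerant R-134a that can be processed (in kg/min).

ṁ = 205 kg/min

Δh = 1.42×(-26.1−-56.6) + 217.0 + 0.850×(5.06−-26.1) = 286.8 kJ/kg
Q = 980 kJ/s = 980 kJ/s = 58800 kJ/min
ṁ = Q/Δh = 58800 / 286.8 = 205.02 kg/min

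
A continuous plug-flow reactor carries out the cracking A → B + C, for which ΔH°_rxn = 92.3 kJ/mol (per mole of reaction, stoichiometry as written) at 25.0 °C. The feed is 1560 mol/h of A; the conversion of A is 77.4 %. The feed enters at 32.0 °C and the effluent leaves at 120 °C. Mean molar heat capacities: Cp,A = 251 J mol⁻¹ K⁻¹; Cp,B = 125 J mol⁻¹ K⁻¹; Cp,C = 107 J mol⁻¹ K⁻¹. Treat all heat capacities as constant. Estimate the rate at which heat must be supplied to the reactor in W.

Q_in = 39900 W

Extent of reaction ξ = 0.774 × 1560 = 1207.4 mol/h
Reaction term: ξ·ΔH°_rxn = 1207.4 × 92.3 = 111450 kJ/h
Sensible, feed 32.0→25 °C: -2740.9 kJ/h
Outlet flows (mol/h): A 352.56, B 1207.4, C 1207.4
Sensible, products 25→120 °C: 35019 kJ/h
Q = ΔH = 143720 kJ/h = 39.923 kW
Heat supplied = 39923 W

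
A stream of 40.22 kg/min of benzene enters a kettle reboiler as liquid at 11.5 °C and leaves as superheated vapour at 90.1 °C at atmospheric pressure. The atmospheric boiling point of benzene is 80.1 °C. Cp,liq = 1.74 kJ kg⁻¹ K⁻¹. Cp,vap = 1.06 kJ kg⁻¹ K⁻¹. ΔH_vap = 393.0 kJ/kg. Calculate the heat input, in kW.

Q = 351 kW

liquid 11.5→80.1 °C: 119.36 kJ/kg
vaporisation at 80.1 °C: 393 kJ/kg
vapour 80.1→90.1 °C: 10.6 kJ/kg
Δh = 119.36 + 393 + 10.6 = 522.96 kJ/kg
Q = ṁ·Δh = 40.22 kg/min × 522.96 kJ/kg = 21034 kJ/min
|Q| = 350.56 kW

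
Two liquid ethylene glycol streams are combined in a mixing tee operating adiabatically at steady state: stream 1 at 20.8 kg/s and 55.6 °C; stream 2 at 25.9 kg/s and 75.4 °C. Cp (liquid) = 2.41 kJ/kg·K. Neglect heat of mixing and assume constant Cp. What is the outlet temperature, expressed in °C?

T_out = 66.6 °C

Energy balance with Q = 0: Σ ṁᵢCp,ᵢ(T_out − Tᵢ) = 0
T_out = Σ ṁᵢCp,ᵢTᵢ / Σ ṁᵢCp,ᵢ
      = 7493.5 / 112.55 = 66.581 °C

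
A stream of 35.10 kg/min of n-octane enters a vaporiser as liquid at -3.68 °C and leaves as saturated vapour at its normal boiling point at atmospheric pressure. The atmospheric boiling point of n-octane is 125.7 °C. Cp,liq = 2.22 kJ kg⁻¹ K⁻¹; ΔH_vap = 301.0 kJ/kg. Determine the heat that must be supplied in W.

Q = 344000 W

liquid -3.68→125.7 °C: 287.22 kJ/kg
vaporisation at 125.7 °C: 301 kJ/kg
Δh = 287.22 + 301 = 588.22 kJ/kg
Q = ṁ·Δh = 35.10 kg/min × 588.22 kJ/kg = 20647 kJ/min
|Q| = 344.11 kW = 344110 W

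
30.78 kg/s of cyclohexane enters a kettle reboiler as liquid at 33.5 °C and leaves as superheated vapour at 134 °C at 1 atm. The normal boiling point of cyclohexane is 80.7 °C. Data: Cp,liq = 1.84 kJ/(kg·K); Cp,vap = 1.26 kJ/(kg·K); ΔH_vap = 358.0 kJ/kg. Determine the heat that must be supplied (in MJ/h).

liquid 33.5→80.7 °C: 86.848 kJ/kg
vaporisation at 80.7 °C: 358 kJ/kg
vapour 80.7→134 °C: 67.158 kJ/kg
Δh = 86.848 + 358 + 67.158 = 512.01 kJ/kg
Q = ṁ·Δh = 30.78 kg/s × 512.01 kJ/kg = 15760 kJ/s
|Q| = 15760 kW = 56734 MJ/h

Q = 56700 MJ/h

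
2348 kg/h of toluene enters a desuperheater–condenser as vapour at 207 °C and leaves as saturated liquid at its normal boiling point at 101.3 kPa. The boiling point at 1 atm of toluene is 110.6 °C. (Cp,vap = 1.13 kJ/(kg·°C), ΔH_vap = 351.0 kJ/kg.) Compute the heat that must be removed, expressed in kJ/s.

Q_c = 300 kJ/s

vapour 207→110.6 °C: -108.93 kJ/kg
condensation at 110.6 °C: -351 kJ/kg
Δh = -108.93 + -351 = -459.93 kJ/kg
Q = ṁ·Δh = 2348 kg/h × -459.93 kJ/kg = -1.0799e+06 kJ/h
|Q| = 299.98 kW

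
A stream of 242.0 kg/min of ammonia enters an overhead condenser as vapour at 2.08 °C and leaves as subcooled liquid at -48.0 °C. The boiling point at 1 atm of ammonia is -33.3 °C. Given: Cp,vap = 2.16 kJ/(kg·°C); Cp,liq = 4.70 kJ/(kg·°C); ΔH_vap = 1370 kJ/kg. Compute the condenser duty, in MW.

Q_c = 6.11 MW

vapour 2.08→-33.3 °C: -76.421 kJ/kg
condensation at -33.3 °C: -1370 kJ/kg
liquid -33.3→-48.0 °C: -69.09 kJ/kg
Δh = -76.421 + -1370 + -69.09 = -1515.5 kJ/kg
Q = ṁ·Δh = 242.0 kg/min × -1515.5 kJ/kg = -366750 kJ/min
|Q| = 6112.6 kW = 6.1126 MW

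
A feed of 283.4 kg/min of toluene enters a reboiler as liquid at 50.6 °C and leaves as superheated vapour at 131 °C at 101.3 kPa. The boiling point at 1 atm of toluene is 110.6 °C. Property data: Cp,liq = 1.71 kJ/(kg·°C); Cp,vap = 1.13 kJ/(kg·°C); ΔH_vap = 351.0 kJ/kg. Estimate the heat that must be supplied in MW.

liquid 50.6→110.6 °C: 102.6 kJ/kg
vaporisation at 110.6 °C: 351 kJ/kg
vapour 110.6→131 °C: 23.052 kJ/kg
Δh = 102.6 + 351 + 23.052 = 476.65 kJ/kg
Q = ṁ·Δh = 283.4 kg/min × 476.65 kJ/kg = 135080 kJ/min
|Q| = 2251.4 kW = 2.2514 MW

Q = 2.25 MW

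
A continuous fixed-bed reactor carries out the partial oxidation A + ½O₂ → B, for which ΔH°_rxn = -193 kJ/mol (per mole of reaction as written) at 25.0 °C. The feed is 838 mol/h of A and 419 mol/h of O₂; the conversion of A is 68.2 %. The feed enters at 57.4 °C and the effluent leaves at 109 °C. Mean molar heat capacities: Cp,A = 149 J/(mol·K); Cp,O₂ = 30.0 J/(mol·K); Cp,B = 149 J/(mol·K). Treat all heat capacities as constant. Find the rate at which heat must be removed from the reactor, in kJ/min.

Extent of reaction ξ = 0.682 × 838 = 571.52 mol/h
Reaction term: ξ·ΔH°_rxn = 571.52 × -193 = -110300 kJ/h
Sensible, feed 57.4→25 °C: -4452.8 kJ/h
Outlet flows (mol/h): A 266.48, O₂ 133.24, B 571.52
Sensible, products 25→109 °C: 10824 kJ/h
Q = ΔH = -103930 kJ/h = -28.87 kW
Heat removed = 1732.2 kJ/min

Q_out = 1730 kJ/min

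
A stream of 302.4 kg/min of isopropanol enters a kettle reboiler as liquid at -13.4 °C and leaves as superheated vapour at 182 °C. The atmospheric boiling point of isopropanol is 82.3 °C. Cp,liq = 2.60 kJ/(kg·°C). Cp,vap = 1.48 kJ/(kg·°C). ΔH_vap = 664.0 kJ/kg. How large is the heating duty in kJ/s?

Q = 5340 kJ/s

liquid -13.4→82.3 °C: 248.82 kJ/kg
vaporisation at 82.3 °C: 664 kJ/kg
vapour 82.3→182 °C: 147.56 kJ/kg
Δh = 248.82 + 664 + 147.56 = 1060.4 kJ/kg
Q = ṁ·Δh = 302.4 kg/min × 1060.4 kJ/kg = 320660 kJ/min
|Q| = 5344.3 kW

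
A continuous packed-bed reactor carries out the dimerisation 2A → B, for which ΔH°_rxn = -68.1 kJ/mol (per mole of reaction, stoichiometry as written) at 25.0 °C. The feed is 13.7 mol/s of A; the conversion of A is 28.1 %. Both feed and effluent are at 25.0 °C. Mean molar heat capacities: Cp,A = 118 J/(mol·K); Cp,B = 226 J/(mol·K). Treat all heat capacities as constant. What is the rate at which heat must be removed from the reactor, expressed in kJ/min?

Extent of reaction ξ = 0.281 × 13.7 / 2 = 1.9249 mol/s
Reaction term: ξ·ΔH°_rxn = 1.9249 × -68.1 = -131.08 kJ/s
Q = ΔH = -131.08 kJ/s = -131.08 kW
Heat removed = 7864.9 kJ/min

Q_out = 7860 kJ/min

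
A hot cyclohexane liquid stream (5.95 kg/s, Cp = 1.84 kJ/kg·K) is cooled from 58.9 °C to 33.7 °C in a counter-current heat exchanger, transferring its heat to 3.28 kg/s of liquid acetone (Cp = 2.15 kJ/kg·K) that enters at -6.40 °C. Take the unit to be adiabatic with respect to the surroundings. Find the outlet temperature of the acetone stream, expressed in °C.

T_c,out = 32.7 °C

Heat released by hot stream: Q = 5.95 × 1.84 × (58.9 − 33.7) = 275.89 kJ/s
Energy balance on cold side (adiabatic exchanger): Q = ṁ_c·Cp_c·(T_c,out − T_c,in)
T_c,out = -6.40 + 275.89/(3.28 × 2.15) = 32.722 °C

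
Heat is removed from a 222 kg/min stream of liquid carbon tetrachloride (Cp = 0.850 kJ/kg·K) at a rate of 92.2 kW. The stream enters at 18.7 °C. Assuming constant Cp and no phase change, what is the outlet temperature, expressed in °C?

T_out = -10.6 °C

Q = 92.2 kW = 5532 kJ/min
ΔT = Q/(ṁ·Cp) = 5532/(222×0.850) = 29.316 K
T_out = 18.7 − 29.316 = -10.616 °C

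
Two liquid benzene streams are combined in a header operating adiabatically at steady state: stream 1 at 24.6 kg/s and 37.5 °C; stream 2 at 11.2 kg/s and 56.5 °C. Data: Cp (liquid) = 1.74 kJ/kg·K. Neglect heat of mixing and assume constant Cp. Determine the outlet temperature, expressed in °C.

T_out = 43.4 °C

No heat crosses the boundary, so H_out = H_in.
Σ ṁᵢCp,ᵢTᵢ = 24.6×1.74×37.5 + 11.2×1.74×56.5 = 2706.2
Σ ṁᵢCp,ᵢ = 24.6×1.74 + 11.2×1.74 = 62.292
T_out = 2706.2 / 62.292 = 43.444 °C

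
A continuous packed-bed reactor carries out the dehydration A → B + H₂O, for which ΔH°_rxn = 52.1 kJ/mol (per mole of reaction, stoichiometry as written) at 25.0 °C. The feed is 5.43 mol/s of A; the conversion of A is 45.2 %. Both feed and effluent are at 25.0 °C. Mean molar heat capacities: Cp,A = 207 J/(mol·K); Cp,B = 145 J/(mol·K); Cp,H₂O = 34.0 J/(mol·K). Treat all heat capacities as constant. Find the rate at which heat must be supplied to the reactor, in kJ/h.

Extent of reaction ξ = 0.452 × 5.43 = 2.4544 mol/s
Reaction term: ξ·ΔH°_rxn = 2.4544 × 52.1 = 127.87 kJ/s
Q = ΔH = 127.87 kJ/s = 127.87 kW
Heat supplied = 460340 kJ/h

Q_in = 460000 kJ/h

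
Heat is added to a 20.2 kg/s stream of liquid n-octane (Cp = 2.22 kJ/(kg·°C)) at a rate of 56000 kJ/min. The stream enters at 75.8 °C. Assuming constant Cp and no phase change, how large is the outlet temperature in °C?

Q = 56000 kJ/min = 933.33 kJ/s
ΔT = Q/(ṁ·Cp) = 933.33/(20.2×2.22) = 20.813 K
T_out = 75.8 + 20.813 = 96.613 °C

T_out = 96.6 °C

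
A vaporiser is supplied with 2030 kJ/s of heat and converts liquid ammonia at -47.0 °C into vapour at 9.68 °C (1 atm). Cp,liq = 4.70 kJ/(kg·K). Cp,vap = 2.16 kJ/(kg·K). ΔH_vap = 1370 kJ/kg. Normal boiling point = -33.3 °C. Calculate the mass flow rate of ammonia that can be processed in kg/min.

ṁ = 79.8 kg/min

Δh = 4.70×(-33.3−-47.0) + 1370 + 2.16×(9.68−-33.3) = 1527.2 kJ/kg
Q = 2030 kJ/s = 2030 kJ/s = 121800 kJ/min
ṁ = Q/Δh = 121800 / 1527.2 = 79.752 kg/min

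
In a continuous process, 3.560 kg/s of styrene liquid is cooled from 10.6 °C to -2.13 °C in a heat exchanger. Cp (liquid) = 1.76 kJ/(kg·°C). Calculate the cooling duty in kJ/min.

Q_c = 4790 kJ/min

Q = ṁ·Cp·ΔT = 3.560 × 1.76 × (-2.13 − 10.6) = -79.761 kJ/s
Cooling duty = 4785.7 kJ/min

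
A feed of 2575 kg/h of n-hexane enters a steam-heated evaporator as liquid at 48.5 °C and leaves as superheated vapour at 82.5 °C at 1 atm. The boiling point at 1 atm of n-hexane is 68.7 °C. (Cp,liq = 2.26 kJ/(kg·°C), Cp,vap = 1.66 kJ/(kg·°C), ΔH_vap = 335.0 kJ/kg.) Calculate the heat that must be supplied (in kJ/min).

Q = 17300 kJ/min

liquid 48.5→68.7 °C: 45.652 kJ/kg
vaporisation at 68.7 °C: 335 kJ/kg
vapour 68.7→82.5 °C: 22.908 kJ/kg
Δh = 45.652 + 335 + 22.908 = 403.56 kJ/kg
Q = ṁ·Δh = 2575 kg/h × 403.56 kJ/kg = 1.0392e+06 kJ/h
|Q| = 288.66 kW = 17319 kJ/min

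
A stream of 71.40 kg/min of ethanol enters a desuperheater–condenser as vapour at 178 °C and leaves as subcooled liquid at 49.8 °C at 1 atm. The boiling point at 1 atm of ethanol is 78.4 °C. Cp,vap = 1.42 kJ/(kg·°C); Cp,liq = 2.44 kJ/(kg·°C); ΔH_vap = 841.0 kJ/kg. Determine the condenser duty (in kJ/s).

vapour 178→78.4 °C: -141.43 kJ/kg
condensation at 78.4 °C: -841 kJ/kg
liquid 78.4→49.8 °C: -69.784 kJ/kg
Δh = -141.43 + -841 + -69.784 = -1052.2 kJ/kg
Q = ṁ·Δh = 71.40 kg/min × -1052.2 kJ/kg = -75128 kJ/min
|Q| = 1252.1 kW

Q_c = 1250 kJ/s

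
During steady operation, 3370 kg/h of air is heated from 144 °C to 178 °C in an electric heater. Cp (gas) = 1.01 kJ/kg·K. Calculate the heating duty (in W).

Q = 32100 W

Q = ṁ·Cp·ΔT = 3370 × 1.01 × (178 − 144) = 115730 kJ/h
Converting: 115730 / 3600 s = 32.146 kW
Heating duty = 32146 W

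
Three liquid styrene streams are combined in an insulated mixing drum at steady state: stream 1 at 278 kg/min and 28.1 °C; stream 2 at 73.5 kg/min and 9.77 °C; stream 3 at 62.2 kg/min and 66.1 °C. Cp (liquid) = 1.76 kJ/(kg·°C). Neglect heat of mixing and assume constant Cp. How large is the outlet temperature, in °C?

Adiabatic, steady state ⇒ Σ ṁᵢCp,ᵢ(T_out − Tᵢ) = 0
Σ ṁᵢCp,ᵢTᵢ = 278×1.76×28.1 + 73.5×1.76×9.77 + 62.2×1.76×66.1 = 22249
Σ ṁᵢCp,ᵢ = 278×1.76 + 73.5×1.76 + 62.2×1.76 = 728.11
T_out = 22249 / 728.11 = 30.557 °C

T_out = 30.6 °C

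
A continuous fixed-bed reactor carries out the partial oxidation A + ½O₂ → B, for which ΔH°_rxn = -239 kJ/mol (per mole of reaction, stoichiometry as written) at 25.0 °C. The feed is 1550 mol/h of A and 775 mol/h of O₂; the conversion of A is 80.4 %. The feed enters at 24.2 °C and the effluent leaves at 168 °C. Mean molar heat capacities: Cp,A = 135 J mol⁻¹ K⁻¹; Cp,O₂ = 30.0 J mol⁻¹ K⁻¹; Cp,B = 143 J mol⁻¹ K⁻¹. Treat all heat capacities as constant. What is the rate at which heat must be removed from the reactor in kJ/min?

Q_out = 4430 kJ/min

Extent of reaction ξ = 0.804 × 1550 = 1246.2 mol/h
Reaction term: ξ·ΔH°_rxn = 1246.2 × -239 = -297840 kJ/h
Sensible, feed 24.2→25 °C: 186 kJ/h
Outlet flows (mol/h): A 303.8, O₂ 151.9, B 1246.2
Sensible, products 25→168 °C: 32000 kJ/h
Q = ΔH = -265660 kJ/h = -73.793 kW
Heat removed = 4427.6 kJ/min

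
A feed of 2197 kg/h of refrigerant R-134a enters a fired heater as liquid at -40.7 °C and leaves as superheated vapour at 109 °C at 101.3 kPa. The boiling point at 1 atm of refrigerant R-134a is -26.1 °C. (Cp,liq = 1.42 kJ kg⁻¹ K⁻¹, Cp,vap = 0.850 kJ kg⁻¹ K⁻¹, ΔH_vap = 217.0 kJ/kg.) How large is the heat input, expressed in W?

Q = 215000 W

liquid -40.7→-26.1 °C: 20.732 kJ/kg
vaporisation at -26.1 °C: 217 kJ/kg
vapour -26.1→109 °C: 114.83 kJ/kg
Δh = 20.732 + 217 + 114.83 = 352.57 kJ/kg
Q = ṁ·Δh = 2197 kg/h × 352.57 kJ/kg = 774590 kJ/h
|Q| = 215.16 kW = 215160 W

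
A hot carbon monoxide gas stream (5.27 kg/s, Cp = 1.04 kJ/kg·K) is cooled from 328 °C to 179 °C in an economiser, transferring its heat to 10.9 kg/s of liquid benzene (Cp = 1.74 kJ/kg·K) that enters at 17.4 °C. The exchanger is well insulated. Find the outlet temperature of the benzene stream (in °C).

T_c,out = 60.5 °C

Heat released by hot stream: Q = 5.27 × 1.04 × (328 − 179) = 816.64 kJ/s
Energy balance on cold side (adiabatic exchanger): Q = ṁ_c·Cp_c·(T_c,out − T_c,in)
T_c,out = 17.4 + 816.64/(10.9 × 1.74) = 60.458 °C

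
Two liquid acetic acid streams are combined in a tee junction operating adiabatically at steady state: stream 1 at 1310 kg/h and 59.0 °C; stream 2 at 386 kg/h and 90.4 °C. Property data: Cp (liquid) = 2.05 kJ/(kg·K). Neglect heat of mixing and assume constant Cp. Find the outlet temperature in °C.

T_out = 66.1 °C

No heat crosses the boundary, so H_out = H_in.
T_out = Σ ṁᵢCp,ᵢTᵢ / Σ ṁᵢCp,ᵢ
      = 229980 / 3476.8 = 66.146 °C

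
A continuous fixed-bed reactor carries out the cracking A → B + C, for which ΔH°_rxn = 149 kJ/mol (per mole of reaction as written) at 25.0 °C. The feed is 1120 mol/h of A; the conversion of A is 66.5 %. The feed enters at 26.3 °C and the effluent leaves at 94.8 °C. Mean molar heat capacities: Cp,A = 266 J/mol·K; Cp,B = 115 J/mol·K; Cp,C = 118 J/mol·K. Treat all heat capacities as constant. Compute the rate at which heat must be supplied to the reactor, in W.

Q_in = 36000 W

Extent of reaction ξ = 0.665 × 1120 = 744.8 mol/h
Reaction term: ξ·ΔH°_rxn = 744.8 × 149 = 110980 kJ/h
Sensible, feed 26.3→25 °C: -387.3 kJ/h
Outlet flows (mol/h): A 375.2, B 744.8, C 744.8
Sensible, products 25→94.8 °C: 19079 kJ/h
Q = ΔH = 129670 kJ/h = 36.019 kW
Heat supplied = 36019 W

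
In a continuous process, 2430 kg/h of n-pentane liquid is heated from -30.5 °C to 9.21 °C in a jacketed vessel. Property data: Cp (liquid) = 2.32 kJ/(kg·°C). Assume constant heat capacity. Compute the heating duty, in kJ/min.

Q = 3730 kJ/min

Q = ṁ·Cp·ΔT = 2430 × 2.32 × (9.21 − -30.5) = 223870 kJ/h
Converting: 223870 / 3600 s = 62.186 kW
Heating duty = 3731.2 kJ/min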